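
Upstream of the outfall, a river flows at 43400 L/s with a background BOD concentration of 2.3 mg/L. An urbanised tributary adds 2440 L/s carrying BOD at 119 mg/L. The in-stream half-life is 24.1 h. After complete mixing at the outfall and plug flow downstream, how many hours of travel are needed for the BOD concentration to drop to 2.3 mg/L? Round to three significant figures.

Conservation of mass: C = (43400·2.300 + 2440·119.0) / 45840 = 390200/45840 = 8.512 mg/L.
Half-life 24.1 h → k = ln 2 / 24.1 = 0.02876 h⁻¹ = 0.6903 d⁻¹.
8.512·exp(−k·t) = 2.3 → t = ln(8.512/2.3)/k = 163800 s = 45.50 h.

45.5 h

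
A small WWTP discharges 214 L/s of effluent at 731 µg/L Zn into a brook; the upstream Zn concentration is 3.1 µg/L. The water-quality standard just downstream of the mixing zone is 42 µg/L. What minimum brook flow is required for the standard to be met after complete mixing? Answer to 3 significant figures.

Set C_mix = 42: (Q·3.100 + 214.0·731.0) / (Q + 214.0) = 42
→ Q = 214.0·(731.0 − 42)/(42 − 3.100) = 3790 L/s.

3790 L/s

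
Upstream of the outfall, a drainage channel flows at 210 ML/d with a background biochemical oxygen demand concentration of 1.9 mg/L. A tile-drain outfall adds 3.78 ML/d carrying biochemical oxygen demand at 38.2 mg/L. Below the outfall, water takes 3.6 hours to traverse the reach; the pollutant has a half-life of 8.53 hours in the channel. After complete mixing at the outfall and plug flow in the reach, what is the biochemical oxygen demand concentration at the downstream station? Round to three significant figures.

1.90 mg/L

Mixed concentration C = ΣQC/ΣQ = (210.0·1.900 + 3.780·38.20) / 213.8 = 543.4/213.8 = 2.542 mg/L.
Half-life 8.53 h → k = ln 2 / 8.53 = 0.08126 h⁻¹ = 1.950 d⁻¹.
Decay over the reach: 2.542·exp(−kt) = 2.542·0.7464 = 1.897 mg/L.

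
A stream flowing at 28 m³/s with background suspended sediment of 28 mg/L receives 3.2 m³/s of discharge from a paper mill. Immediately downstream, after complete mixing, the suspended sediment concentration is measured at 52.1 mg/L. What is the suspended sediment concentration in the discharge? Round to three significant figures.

Mass balance: 28.00·28.00 + 3.200·Cₑ = 31.20·52.10
→ Cₑ = (31.20·52.10 − 28.00·28.00) / 3.200 = 263.0 mg/L.

263 mg/L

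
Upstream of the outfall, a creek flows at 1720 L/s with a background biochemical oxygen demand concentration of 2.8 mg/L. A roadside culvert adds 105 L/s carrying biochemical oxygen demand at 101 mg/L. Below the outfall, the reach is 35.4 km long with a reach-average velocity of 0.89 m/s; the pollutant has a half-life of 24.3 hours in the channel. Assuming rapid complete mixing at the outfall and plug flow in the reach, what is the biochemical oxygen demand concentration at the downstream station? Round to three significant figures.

6.17 mg/L

After mixing, C = (1720·2.800 + 105.0·101.0) / 1825 = 15420/1825 = 8.450 mg/L.
Travel time t = 35.4·1000 / 0.89 = 39780 s = 11.05 h.
Half-life 24.3 h → k = ln 2 / 24.3 = 0.02852 h⁻¹ = 0.6846 d⁻¹.
First-order decay: C = 8.450·exp(−k·t) = 8.450·0.7297 = 6.166 mg/L.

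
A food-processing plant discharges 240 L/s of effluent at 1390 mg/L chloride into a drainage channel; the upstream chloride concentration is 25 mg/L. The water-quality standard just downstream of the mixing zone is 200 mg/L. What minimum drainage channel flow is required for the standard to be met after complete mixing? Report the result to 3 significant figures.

1630 L/s

Set C_mix = 200: (Q·25.00 + 240.0·1390) / (Q + 240.0) = 200
→ Q = 240.0·(1390 − 200)/(200 − 25.00) = 1632 L/s.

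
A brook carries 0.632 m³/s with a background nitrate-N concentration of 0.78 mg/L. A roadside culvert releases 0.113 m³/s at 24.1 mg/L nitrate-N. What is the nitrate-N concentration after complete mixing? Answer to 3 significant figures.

Conservation of mass: C = (0.6320·0.7800 + 0.1130·24.10) / 0.7450 = 3.216/0.7450 = 4.317 mg/L.

4.32 mg/L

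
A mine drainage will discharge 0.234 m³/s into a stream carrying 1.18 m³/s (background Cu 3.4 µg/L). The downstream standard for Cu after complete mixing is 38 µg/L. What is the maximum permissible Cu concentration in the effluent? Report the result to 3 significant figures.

212 µg/L

At the limit, (Qr·Cr + Qe·Cₑ)/(Qr + Qe) = 38:
Cₑ = (1.414·38 − 1.180·3.400) / 0.2340 = 212.5 µg/L.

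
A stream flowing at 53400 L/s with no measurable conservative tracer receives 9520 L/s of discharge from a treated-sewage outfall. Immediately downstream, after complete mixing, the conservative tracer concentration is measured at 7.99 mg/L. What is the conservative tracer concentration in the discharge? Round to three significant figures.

Mass balance: 53400·0 + 9520·Cₑ = 62920·7.990
→ Cₑ = (62920·7.990 − 53400·0) / 9520 = 52.81 mg/L.

52.8 mg/L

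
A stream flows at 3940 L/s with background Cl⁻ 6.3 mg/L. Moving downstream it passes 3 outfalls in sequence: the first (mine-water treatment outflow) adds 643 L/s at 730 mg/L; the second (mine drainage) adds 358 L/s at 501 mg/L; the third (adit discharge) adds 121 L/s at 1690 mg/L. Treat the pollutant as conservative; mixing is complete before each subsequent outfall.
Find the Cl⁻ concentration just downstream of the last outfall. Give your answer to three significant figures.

Below outfall 1: Q → 4583 L/s, C = (3940·6.300 + 643.0·730.0)/4583 = 107.8 mg/L.
Below outfall 2: Q → 4941 L/s, C = (4583·107.8 + 358.0·501.0)/4941 = 136.3 mg/L.
Below outfall 3: Q → 5062 L/s, C = (4941·136.3 + 121.0·1690)/5062 = 173.5 mg/L.

173 mg/L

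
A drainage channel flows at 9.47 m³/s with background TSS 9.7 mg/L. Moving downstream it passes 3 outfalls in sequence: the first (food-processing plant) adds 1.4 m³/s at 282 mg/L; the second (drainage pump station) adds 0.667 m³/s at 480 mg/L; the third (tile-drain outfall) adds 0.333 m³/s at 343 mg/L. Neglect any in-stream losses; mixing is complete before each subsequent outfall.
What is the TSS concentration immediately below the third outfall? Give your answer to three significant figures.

Below outfall 1: Q → 10.87 m³/s, C = (9.470·9.700 + 1.400·282.0)/10.87 = 44.77 mg/L.
Below outfall 2: Q → 11.54 m³/s, C = (10.87·44.77 + 0.6670·480.0)/11.54 = 69.93 mg/L.
Below outfall 3: Q → 11.87 m³/s, C = (11.54·69.93 + 0.3330·343.0)/11.87 = 77.59 mg/L.

77.6 mg/L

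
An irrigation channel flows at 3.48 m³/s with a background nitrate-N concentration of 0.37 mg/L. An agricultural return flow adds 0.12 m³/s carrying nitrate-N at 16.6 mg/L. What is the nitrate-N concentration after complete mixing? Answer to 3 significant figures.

Mass balance: C = (3.480·0.3700 + 0.1200·16.60) / 3.600 = 3.280/3.600 = 0.9110 mg/L.

0.911 mg/L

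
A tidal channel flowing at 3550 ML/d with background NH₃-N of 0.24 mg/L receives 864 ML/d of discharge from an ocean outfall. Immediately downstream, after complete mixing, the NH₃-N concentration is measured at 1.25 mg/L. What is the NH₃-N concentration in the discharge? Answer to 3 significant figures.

Mass balance: 3550·0.2400 + 864.0·Cₑ = 4414·1.250
→ Cₑ = (4414·1.250 − 3550·0.2400) / 864.0 = 5.400 mg/L.

5.40 mg/L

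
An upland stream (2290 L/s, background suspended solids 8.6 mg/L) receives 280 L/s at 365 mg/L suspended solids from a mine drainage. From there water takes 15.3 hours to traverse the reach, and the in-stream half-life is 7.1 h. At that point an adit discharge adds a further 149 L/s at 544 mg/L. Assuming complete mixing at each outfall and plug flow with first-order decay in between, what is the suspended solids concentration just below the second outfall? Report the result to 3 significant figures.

Mass balance: C = (2290·8.600 + 280.0·365.0) / 2570 = 121900/2570 = 47.43 mg/L; combined flow 2570 L/s.
Half-life 7.1 h → k = ln 2 / 7.1 = 0.09763 h⁻¹ = 2.343 d⁻¹.
Decay over the reach: 47.43·exp(−kt) = 47.43·0.2245 = 10.65 mg/L.
Second outfall: C = (2570·10.65 + 149.0·544.0)/2719 = 39.88 mg/L.

39.9 mg/L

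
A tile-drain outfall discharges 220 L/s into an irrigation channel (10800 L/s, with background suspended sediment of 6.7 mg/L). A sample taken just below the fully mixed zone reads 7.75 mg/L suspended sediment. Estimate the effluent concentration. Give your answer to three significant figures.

59.3 mg/L

Mass balance: 10800·6.700 + 220.0·Cₑ = 11020·7.750
→ Cₑ = (11020·7.750 − 10800·6.700) / 220.0 = 59.30 mg/L.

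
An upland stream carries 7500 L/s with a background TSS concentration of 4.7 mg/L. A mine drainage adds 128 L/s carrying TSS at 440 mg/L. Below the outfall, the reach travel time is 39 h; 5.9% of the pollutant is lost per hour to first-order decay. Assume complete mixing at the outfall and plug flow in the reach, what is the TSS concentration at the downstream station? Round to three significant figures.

Mixed concentration C = ΣQC/ΣQ = (7500·4.700 + 128.0·440.0) / 7628 = 91570/7628 = 12.00 mg/L.
5.9%/h lost → k = −ln(1 − 0.059) = 0.06081 h⁻¹.
Decay over the reach: 12.00·exp(−kt) = 12.00·0.09332 = 1.120 mg/L.

1.12 mg/L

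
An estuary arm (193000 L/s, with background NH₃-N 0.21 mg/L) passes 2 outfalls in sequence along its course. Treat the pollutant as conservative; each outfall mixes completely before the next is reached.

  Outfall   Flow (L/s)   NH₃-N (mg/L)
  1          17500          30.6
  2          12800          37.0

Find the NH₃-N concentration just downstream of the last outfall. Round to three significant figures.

Outfall 1: combined Q = 210500 L/s; C = (193000·0.2100 + 17500·30.60)/210500 = 2.736 mg/L.
Outfall 2: combined Q = 223300 L/s; C = (210500·2.736 + 12800·37.00)/223300 = 4.701 mg/L.

4.70 mg/L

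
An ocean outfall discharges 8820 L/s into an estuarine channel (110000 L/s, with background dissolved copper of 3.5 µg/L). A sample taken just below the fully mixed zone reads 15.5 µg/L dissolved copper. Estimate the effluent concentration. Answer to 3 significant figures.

165 µg/L

Mass balance: 110000·3.500 + 8820·Cₑ = 118800·15.50
→ Cₑ = (118800·15.50 − 110000·3.500) / 8820 = 165.2 µg/L.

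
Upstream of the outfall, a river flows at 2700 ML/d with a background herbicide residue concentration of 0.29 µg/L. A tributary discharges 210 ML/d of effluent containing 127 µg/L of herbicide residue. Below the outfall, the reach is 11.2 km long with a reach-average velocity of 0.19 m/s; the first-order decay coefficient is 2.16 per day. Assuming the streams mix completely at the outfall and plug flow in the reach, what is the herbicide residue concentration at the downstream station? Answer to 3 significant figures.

Conservation of mass: C = (2700·0.2900 + 210.0·127.0) / 2910 = 27450/2910 = 9.434 µg/L.
Travel time t = 11.2·1000 / 0.19 = 58950 s = 16.37 h.
After decay, C = 9.434 × e^(−kt) = 9.434 × 0.2291 = 2.161 µg/L.

2.16 µg/L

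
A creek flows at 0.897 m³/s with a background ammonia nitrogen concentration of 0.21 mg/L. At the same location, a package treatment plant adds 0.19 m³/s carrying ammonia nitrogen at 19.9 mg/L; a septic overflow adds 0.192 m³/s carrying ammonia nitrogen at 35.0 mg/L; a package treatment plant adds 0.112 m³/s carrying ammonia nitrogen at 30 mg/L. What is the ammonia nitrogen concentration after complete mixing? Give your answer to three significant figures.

10.1 mg/L

Conservation of mass: C = (0.8970·0.2100 + 0.1900·19.90 + 0.1920·35.00 + 0.1120·30.00) / 1.391 = 14.05/1.391 = 10.10 mg/L.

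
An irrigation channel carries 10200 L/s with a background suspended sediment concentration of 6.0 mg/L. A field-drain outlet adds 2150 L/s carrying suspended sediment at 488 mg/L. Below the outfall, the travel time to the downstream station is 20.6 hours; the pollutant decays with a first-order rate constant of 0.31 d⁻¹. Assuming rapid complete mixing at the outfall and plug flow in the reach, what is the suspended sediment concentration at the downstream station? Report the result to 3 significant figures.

Flow-weighted average: C = (10200·6.000 + 2150·488.0) / 12350 = 1110000/12350 = 89.91 mg/L.
After decay, C = 89.91 × e^(−kt) = 89.91 × 0.7664 = 68.91 mg/L.

68.9 mg/L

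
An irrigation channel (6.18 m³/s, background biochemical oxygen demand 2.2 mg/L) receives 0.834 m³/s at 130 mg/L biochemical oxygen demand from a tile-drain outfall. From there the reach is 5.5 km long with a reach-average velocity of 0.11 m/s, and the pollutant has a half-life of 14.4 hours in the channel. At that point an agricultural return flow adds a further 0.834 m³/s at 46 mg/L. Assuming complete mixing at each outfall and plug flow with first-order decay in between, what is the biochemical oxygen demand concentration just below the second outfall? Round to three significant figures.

12.9 mg/L

Mass balance: C = (6.180·2.200 + 0.8340·130.0) / 7.014 = 122.0/7.014 = 17.40 mg/L; combined flow 7.014 m³/s.
Travel time t = 5.5·1000 / 0.11 = 50000 s = 13.89 h.
Half-life 14.4 h → k = ln 2 / 14.4 = 0.04814 h⁻¹ = 1.155 d⁻¹.
Decay over the reach: 17.40·exp(−kt) = 17.40·0.5125 = 8.915 mg/L.
At the second outfall, C = (7.014·8.915 + 0.8340·46.00) / (7.014 + 0.8340) = 12.86 mg/L.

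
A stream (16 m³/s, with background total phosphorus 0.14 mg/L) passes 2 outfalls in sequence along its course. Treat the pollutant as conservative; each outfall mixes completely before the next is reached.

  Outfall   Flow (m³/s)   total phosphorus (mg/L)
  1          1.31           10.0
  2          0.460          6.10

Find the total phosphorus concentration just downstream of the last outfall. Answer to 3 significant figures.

1.02 mg/L

After outfall 1: Q = 16.00 + 1.310 = 17.31 m³/s; C = (16.00·0.1400 + 1.310·10.00)/17.31 = 0.8862 mg/L.
After outfall 2: Q = 17.31 + 0.4600 = 17.77 m³/s; C = (17.31·0.8862 + 0.4600·6.100)/17.77 = 1.021 mg/L.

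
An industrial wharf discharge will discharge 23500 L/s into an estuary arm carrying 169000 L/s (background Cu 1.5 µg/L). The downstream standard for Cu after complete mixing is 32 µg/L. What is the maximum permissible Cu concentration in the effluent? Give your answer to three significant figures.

251 µg/L

At the limit, (Qr·Cr + Qe·Cₑ)/(Qr + Qe) = 32:
Cₑ = (192500·32 − 169000·1.500) / 23500 = 251.3 µg/L.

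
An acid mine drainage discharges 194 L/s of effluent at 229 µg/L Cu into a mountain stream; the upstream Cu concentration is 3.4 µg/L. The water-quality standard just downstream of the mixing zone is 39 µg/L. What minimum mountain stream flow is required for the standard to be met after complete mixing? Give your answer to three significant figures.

Set C_mix = 39: (Q·3.400 + 194.0·229.0) / (Q + 194.0) = 39
→ Q = 194.0·(229.0 − 39)/(39 − 3.400) = 1035 L/s.

1040 L/s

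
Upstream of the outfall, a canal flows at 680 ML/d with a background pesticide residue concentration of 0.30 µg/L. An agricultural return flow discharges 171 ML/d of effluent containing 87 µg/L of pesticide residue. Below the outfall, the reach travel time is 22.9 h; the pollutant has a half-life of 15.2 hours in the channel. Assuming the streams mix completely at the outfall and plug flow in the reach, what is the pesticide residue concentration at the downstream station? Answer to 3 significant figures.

After mixing, C = (680.0·0.3000 + 171.0·87.00) / 851.0 = 15080/851.0 = 17.72 µg/L.
Half-life 15.2 h → k = ln 2 / 15.2 = 0.04560 h⁻¹ = 1.094 d⁻¹.
First-order decay: C = 17.72·exp(−k·t) = 17.72·0.3519 = 6.237 µg/L.

6.24 µg/L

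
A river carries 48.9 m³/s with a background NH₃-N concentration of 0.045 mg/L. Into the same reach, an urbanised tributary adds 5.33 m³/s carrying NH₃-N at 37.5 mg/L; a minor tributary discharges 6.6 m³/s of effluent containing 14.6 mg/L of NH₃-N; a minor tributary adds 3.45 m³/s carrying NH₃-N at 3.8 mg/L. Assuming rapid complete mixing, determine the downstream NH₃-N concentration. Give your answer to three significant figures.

4.85 mg/L

After mixing, C = (48.90·0.04500 + 5.330·37.50 + 6.600·14.60 + 3.450·3.800) / 64.28 = 311.5/64.28 = 4.847 mg/L.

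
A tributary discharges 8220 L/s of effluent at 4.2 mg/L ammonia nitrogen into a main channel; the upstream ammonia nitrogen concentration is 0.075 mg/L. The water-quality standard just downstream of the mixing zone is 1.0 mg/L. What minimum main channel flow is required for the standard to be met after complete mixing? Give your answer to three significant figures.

28400 L/s

Set C_mix = 1.0: (Q·0.07500 + 8220·4.200) / (Q + 8220) = 1.0
→ Q = 8220·(4.200 − 1.0)/(1.0 − 0.07500) = 28440 L/s.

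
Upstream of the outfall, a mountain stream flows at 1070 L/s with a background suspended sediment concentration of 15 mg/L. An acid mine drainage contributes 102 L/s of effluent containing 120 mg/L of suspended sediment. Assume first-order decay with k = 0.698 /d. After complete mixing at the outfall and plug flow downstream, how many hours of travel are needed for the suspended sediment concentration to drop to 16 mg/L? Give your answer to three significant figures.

Mass balance: C = (1070·15.00 + 102.0·120.0) / 1172 = 28290/1172 = 24.14 mg/L.
24.14·exp(−k·t) = 16 → t = ln(24.14/16)/k = 50900 s = 14.14 h.

14.1 h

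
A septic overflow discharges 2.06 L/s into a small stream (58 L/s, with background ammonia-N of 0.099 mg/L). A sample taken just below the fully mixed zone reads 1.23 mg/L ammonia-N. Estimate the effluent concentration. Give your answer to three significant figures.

33.1 mg/L

Mass balance: 58.00·0.09900 + 2.060·Cₑ = 60.06·1.230
→ Cₑ = (60.06·1.230 − 58.00·0.09900) / 2.060 = 33.07 mg/L.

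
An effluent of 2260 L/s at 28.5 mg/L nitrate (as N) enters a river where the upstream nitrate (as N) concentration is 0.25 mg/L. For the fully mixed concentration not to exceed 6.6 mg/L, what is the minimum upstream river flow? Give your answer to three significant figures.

Set C_mix = 6.6: (Q·0.2500 + 2260·28.50) / (Q + 2260) = 6.6
→ Q = 2260·(28.50 − 6.6)/(6.6 − 0.2500) = 7794 L/s.

7790 L/s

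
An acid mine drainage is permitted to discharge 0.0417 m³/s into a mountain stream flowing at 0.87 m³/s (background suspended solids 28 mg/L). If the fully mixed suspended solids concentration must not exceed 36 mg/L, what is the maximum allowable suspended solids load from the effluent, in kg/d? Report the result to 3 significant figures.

Mass balance at the limit: 0.8700·28.00 + 0.04170·Cₑ = 0.9117·36 → Cₑ = 202.9 mg/L.
Load = 0.04170 m³/s × 202.9 g/m³ × 86 400 s/d = 731.0 kg/d.

731 kg/d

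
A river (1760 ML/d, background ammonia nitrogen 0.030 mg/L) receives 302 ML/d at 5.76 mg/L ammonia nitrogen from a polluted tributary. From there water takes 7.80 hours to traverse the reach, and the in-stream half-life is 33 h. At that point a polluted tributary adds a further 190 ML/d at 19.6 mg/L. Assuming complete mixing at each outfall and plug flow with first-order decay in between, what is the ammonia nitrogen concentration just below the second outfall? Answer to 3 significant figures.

Mixed concentration C = ΣQC/ΣQ = (1760·0.03000 + 302.0·5.760) / 2062 = 1792/2062 = 0.8692 mg/L; combined flow 2062 ML/d.
Half-life 33 h → k = ln 2 / 33 = 0.02100 h⁻¹ = 0.5041 d⁻¹.
Decay over the reach: 0.8692·exp(−kt) = 0.8692·0.8489 = 0.7379 mg/L.
Second outfall: C = (2062·0.7379 + 190.0·19.60)/2252 = 2.329 mg/L.

2.33 mg/L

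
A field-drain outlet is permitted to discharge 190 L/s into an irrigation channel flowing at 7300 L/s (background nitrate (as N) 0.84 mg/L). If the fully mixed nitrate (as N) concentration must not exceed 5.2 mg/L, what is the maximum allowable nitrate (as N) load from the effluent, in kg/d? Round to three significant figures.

2840 kg/d

Mass balance at the limit: 7300·0.8400 + 190.0·Cₑ = 7490·5.2 → Cₑ = 172.7 mg/L.
190.0 L/s = 0.1900 m³/s. Load = 0.1900 m³/s × 172.7 g/m³ × 86 400 s/d = 2835 kg/d.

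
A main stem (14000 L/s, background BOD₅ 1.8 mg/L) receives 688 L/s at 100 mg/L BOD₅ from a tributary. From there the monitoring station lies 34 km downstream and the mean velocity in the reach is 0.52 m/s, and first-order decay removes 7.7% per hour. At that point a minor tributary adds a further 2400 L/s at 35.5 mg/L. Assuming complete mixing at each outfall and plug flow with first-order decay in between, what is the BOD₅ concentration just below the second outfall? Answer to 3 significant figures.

Conservation of mass: C = (14000·1.800 + 688.0·100.0) / 14690 = 94000/14690 = 6.400 mg/L; combined flow 14690 L/s.
Travel time t = 34·1000 / 0.52 = 65380 s = 18.16 h.
7.7%/h lost → k = −ln(1 − 0.077) = 0.08013 h⁻¹.
Applying C = C₀e^(−kt): 6.400 × 0.2333 = 1.493 mg/L.
Second outfall: C = (14690·1.493 + 2400·35.50)/17090 = 6.270 mg/L.

6.27 mg/L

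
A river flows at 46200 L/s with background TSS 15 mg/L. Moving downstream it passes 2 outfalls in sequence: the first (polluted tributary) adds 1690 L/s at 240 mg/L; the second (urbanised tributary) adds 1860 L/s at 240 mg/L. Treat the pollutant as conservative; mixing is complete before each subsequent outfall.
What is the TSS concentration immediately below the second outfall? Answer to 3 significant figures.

31.1 mg/L

Outfall 1: combined Q = 47890 L/s; C = (46200·15.00 + 1690·240.0)/47890 = 22.94 mg/L.
Outfall 2: combined Q = 49750 L/s; C = (47890·22.94 + 1860·240.0)/49750 = 31.06 mg/L.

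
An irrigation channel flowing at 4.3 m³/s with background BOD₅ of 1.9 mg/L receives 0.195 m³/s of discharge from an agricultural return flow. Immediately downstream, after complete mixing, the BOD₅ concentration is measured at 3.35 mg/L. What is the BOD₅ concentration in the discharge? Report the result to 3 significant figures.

35.3 mg/L

Mass balance: 4.300·1.900 + 0.1950·Cₑ = 4.495·3.350
→ Cₑ = (4.495·3.350 − 4.300·1.900) / 0.1950 = 35.32 mg/L.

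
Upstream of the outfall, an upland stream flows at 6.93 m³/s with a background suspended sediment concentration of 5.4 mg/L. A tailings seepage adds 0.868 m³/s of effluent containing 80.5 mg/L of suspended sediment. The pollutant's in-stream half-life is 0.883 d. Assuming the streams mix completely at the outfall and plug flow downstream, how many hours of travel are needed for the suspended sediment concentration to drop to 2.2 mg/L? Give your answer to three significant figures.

56.0 h

Conservation of mass: C = (6.930·5.400 + 0.8680·80.50) / 7.798 = 107.3/7.798 = 13.76 mg/L.
Half-life 0.883 d → k = ln 2 / 0.883 = 0.7850 d⁻¹.
13.76·exp(−k·t) = 2.2 → t = ln(13.76/2.2)/k = 201800 s = 56.05 h.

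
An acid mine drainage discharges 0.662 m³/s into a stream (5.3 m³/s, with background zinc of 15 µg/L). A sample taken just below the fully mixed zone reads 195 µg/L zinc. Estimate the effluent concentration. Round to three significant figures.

1640 µg/L

Mass balance: 5.300·15.00 + 0.6620·Cₑ = 5.962·195.0
→ Cₑ = (5.962·195.0 − 5.300·15.00) / 0.6620 = 1636 µg/L.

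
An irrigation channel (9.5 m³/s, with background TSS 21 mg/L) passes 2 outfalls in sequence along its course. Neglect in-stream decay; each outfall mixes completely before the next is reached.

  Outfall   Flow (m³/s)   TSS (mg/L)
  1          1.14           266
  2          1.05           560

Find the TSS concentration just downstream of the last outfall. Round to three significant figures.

93.3 mg/L

Outfall 1: combined Q = 10.64 m³/s; C = (9.500·21.00 + 1.140·266.0)/10.64 = 47.25 mg/L.
Outfall 2: combined Q = 11.69 m³/s; C = (10.64·47.25 + 1.050·560.0)/11.69 = 93.31 mg/L.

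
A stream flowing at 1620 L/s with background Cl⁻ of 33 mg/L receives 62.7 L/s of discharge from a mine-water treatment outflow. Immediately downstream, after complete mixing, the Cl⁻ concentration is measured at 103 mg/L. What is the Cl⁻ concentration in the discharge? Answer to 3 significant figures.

Mass balance: 1620·33.00 + 62.70·Cₑ = 1683·103.0
→ Cₑ = (1683·103.0 − 1620·33.00) / 62.70 = 1912 mg/L.

1910 mg/L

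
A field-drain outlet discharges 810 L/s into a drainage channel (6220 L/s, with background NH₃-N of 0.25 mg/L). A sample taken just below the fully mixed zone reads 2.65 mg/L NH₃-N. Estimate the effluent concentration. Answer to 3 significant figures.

Mass balance: 6220·0.2500 + 810.0·Cₑ = 7030·2.650
→ Cₑ = (7030·2.650 − 6220·0.2500) / 810.0 = 21.08 mg/L.

21.1 mg/L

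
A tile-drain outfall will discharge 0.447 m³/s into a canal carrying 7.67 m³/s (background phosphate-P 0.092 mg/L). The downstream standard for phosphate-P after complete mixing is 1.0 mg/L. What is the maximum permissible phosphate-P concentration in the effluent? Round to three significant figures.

At the limit, (Qr·Cr + Qe·Cₑ)/(Qr + Qe) = 1.0:
Cₑ = (8.117·1.0 − 7.670·0.09200) / 0.4470 = 16.58 mg/L.

16.6 mg/L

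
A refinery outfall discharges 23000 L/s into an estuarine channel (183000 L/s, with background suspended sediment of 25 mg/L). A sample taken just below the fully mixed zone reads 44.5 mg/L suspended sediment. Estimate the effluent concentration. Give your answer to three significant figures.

Mass balance: 183000·25.00 + 23000·Cₑ = 206000·44.50
→ Cₑ = (206000·44.50 − 183000·25.00) / 23000 = 199.7 mg/L.

200 mg/L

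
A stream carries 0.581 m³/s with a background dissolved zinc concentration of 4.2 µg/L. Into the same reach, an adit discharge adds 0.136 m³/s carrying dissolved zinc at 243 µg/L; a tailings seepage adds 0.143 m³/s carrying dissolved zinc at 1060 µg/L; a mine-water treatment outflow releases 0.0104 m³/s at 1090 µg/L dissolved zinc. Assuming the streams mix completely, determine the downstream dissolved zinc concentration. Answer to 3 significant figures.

Flow-weighted average: C = (0.5810·4.200 + 0.1360·243.0 + 0.1430·1060 + 0.01040·1090) / 0.8704 = 198.4/0.8704 = 227.9 µg/L.

228 µg/L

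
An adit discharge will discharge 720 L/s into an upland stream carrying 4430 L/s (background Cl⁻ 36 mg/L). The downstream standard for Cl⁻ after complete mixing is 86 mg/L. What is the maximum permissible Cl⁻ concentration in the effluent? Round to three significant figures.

At the limit, (Qr·Cr + Qe·Cₑ)/(Qr + Qe) = 86:
Cₑ = (5150·86 − 4430·36.00) / 720.0 = 393.6 mg/L.

394 mg/L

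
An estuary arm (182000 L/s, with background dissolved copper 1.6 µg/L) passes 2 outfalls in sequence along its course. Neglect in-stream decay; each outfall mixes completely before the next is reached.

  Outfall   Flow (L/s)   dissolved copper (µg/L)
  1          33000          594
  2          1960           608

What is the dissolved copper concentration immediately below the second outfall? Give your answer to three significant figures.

97.2 µg/L

Below outfall 1: Q → 215000 L/s, C = (182000·1.600 + 33000·594.0)/215000 = 92.53 µg/L.
Below outfall 2: Q → 217000 L/s, C = (215000·92.53 + 1960·608.0)/217000 = 97.18 µg/L.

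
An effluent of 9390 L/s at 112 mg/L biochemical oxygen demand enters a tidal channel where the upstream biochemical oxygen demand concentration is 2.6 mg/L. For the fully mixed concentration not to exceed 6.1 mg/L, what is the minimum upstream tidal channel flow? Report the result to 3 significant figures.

Set C_mix = 6.1: (Q·2.600 + 9390·112.0) / (Q + 9390) = 6.1
→ Q = 9390·(112.0 − 6.1)/(6.1 − 2.600) = 284100 L/s.

284000 L/s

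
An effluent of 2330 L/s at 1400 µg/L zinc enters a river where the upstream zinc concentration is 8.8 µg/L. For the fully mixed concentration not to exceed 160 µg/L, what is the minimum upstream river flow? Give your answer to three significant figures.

Set C_mix = 160: (Q·8.800 + 2330·1400) / (Q + 2330) = 160
→ Q = 2330·(1400 − 160)/(160 − 8.800) = 19110 L/s.

19100 L/s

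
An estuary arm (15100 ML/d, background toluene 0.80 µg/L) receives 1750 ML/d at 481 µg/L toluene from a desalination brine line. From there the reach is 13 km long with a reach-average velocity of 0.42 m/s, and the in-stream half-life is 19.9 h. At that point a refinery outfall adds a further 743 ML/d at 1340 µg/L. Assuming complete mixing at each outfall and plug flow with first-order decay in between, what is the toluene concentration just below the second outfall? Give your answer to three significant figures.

92.6 µg/L

After mixing, C = (15100·0.8000 + 1750·481.0) / 16850 = 853800/16850 = 50.67 µg/L; combined flow 16850 ML/d.
Travel time t = 13·1000 / 0.42 = 30950 s = 8.598 h.
Half-life 19.9 h → k = ln 2 / 19.9 = 0.03483 h⁻¹ = 0.8360 d⁻¹.
First-order decay: C = 50.67·exp(−k·t) = 50.67·0.7412 = 37.56 µg/L.
At the second outfall, C = (16850·37.56 + 743.0·1340) / (16850 + 743.0) = 92.56 µg/L.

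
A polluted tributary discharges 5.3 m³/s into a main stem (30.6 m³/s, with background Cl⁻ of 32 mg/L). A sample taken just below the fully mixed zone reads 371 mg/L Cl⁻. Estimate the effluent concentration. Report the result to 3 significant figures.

Mass balance: 30.60·32.00 + 5.300·Cₑ = 35.90·371.0
→ Cₑ = (35.90·371.0 − 30.60·32.00) / 5.300 = 2328 mg/L.

2330 mg/L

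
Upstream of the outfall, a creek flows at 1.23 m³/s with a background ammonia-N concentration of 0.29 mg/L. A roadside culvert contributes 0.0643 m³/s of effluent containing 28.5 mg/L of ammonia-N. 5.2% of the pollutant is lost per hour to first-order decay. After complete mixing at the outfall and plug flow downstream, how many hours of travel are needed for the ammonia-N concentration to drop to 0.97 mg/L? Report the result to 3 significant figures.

10.4 h

Mixed concentration C = ΣQC/ΣQ = (1.230·0.2900 + 0.06430·28.50) / 1.294 = 2.189/1.294 = 1.691 mg/L.
5.2%/h lost → k = −ln(1 − 0.052) = 0.05340 h⁻¹.
1.691·exp(−k·t) = 0.97 → t = ln(1.691/0.97)/k = 37490 s = 10.41 h.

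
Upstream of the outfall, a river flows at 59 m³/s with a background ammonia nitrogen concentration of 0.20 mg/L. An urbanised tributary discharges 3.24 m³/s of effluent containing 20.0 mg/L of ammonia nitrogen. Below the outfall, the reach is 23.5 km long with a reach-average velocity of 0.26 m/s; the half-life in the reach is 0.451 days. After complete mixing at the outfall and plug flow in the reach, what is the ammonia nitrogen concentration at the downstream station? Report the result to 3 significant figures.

Mass balance: C = (59.00·0.2000 + 3.240·20.00) / 62.24 = 76.60/62.24 = 1.231 mg/L.
Travel time t = 23.5·1000 / 0.26 = 90380 s = 25.11 h.
Half-life 0.451 d → k = ln 2 / 0.451 = 1.537 d⁻¹.
After decay, C = 1.231 × e^(−kt) = 1.231 × 0.2003 = 0.2465 mg/L.

0.247 mg/L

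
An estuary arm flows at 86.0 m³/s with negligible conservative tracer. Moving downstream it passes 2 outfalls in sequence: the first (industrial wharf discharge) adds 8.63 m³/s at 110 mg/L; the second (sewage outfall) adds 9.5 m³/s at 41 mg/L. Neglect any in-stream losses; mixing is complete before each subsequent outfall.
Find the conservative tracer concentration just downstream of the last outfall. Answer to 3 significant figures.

Outfall 1: combined Q = 94.63 m³/s; C = (86.00·0 + 8.630·110.0)/94.63 = 10.03 mg/L.
Outfall 2: combined Q = 104.1 m³/s; C = (94.63·10.03 + 9.500·41.00)/104.1 = 12.86 mg/L.

12.9 mg/L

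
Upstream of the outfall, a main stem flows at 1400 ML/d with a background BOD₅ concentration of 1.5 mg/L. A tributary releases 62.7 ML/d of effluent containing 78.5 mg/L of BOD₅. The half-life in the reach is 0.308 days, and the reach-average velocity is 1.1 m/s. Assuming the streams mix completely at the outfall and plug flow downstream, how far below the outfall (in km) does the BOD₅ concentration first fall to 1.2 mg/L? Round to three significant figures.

58.6 km

Mass balance: C = (1400·1.500 + 62.70·78.50) / 1463 = 7022/1463 = 4.801 mg/L.
Half-life 0.308 d → k = ln 2 / 0.308 = 2.250 d⁻¹.
Set 4.801·exp(−k·t) = 1.2 → t = ln(4.801/1.2)/k = 53230 s = 14.79 h.
Distance = v·t = 1.1·53230 = 58550 m = 58.55 km.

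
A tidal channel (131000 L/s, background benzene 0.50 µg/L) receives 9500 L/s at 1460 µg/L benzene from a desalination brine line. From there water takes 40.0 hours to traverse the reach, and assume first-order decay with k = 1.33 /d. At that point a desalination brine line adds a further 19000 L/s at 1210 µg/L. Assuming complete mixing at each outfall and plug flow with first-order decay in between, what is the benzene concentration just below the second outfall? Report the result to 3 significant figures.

Mass balance: C = (131000·0.5000 + 9500·1460) / 140500 = 13940000/140500 = 99.19 µg/L; combined flow 140500 L/s.
First-order decay: C = 99.19·exp(−k·t) = 99.19·0.1090 = 10.81 µg/L.
At the second outfall, C = (140500·10.81 + 19000·1210) / (140500 + 19000) = 153.7 µg/L.

154 µg/L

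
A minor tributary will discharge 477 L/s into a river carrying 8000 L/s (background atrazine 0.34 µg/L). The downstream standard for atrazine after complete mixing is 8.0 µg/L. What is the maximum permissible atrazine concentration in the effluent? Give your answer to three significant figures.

At the limit, (Qr·Cr + Qe·Cₑ)/(Qr + Qe) = 8.0:
Cₑ = (8477·8.0 − 8000·0.3400) / 477.0 = 136.5 µg/L.

136 µg/L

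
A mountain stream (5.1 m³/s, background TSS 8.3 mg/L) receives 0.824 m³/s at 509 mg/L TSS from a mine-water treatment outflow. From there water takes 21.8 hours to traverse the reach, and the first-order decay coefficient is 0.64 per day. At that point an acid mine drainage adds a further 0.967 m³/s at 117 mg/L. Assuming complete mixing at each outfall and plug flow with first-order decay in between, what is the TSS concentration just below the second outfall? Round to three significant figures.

53.9 mg/L

Conservation of mass: C = (5.100·8.300 + 0.8240·509.0) / 5.924 = 461.7/5.924 = 77.94 mg/L; combined flow 5.924 m³/s.
Decay over the reach: 77.94·exp(−kt) = 77.94·0.5592 = 43.58 mg/L.
At the second outfall, C = (5.924·43.58 + 0.9670·117.0) / (5.924 + 0.9670) = 53.89 mg/L.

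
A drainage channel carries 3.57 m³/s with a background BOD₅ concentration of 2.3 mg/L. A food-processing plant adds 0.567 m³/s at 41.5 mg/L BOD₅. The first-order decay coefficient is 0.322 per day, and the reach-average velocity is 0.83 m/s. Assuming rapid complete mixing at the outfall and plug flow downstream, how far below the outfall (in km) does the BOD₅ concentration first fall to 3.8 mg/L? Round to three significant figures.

156 km

Mixed concentration C = ΣQC/ΣQ = (3.570·2.300 + 0.5670·41.50) / 4.137 = 31.74/4.137 = 7.673 mg/L.
Set 7.673·exp(−k·t) = 3.8 → t = ln(7.673/3.8)/k = 188500 s = 52.37 h.
Distance = v·t = 0.83·188500 = 156500 m = 156.5 km.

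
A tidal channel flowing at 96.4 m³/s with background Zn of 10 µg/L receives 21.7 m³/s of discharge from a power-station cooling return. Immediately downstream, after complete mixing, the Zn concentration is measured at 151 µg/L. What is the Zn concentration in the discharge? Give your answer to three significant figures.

777 µg/L

Mass balance: 96.40·10.00 + 21.70·Cₑ = 118.1·151.0
→ Cₑ = (118.1·151.0 − 96.40·10.00) / 21.70 = 777.4 µg/L.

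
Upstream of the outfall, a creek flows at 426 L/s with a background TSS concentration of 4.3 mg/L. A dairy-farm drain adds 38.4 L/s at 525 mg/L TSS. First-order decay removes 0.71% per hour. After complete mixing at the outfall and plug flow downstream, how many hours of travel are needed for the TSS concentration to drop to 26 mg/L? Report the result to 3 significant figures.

84.1 h

Mixed concentration C = ΣQC/ΣQ = (426.0·4.300 + 38.40·525.0) / 464.4 = 21990/464.4 = 47.36 mg/L.
0.71%/h lost → k = −ln(1 − 0.0071) = 0.007125 h⁻¹.
47.36·exp(−k·t) = 26 → t = ln(47.36/26)/k = 302900 s = 84.15 h.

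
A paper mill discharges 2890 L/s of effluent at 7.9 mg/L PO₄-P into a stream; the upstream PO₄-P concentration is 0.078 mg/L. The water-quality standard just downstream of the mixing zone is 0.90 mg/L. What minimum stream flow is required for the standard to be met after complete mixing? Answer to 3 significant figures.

Set C_mix = 0.90: (Q·0.07800 + 2890·7.900) / (Q + 2890) = 0.90
→ Q = 2890·(7.900 − 0.90)/(0.90 − 0.07800) = 24610 L/s.

24600 L/s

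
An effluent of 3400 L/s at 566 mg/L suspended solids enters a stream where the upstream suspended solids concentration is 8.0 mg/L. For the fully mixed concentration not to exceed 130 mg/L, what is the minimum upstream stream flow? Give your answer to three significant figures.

12200 L/s

Set C_mix = 130: (Q·8.000 + 3400·566.0) / (Q + 3400) = 130
→ Q = 3400·(566.0 − 130)/(130 − 8.000) = 12150 L/s.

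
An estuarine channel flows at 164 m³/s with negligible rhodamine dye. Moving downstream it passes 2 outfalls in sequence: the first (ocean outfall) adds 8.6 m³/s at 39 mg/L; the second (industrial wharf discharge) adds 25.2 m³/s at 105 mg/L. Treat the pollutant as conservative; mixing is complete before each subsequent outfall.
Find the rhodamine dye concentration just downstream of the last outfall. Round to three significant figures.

Below outfall 1: Q → 172.6 m³/s, C = (164.0·0 + 8.600·39.00)/172.6 = 1.943 mg/L.
Below outfall 2: Q → 197.8 m³/s, C = (172.6·1.943 + 25.20·105.0)/197.8 = 15.07 mg/L.

15.1 mg/L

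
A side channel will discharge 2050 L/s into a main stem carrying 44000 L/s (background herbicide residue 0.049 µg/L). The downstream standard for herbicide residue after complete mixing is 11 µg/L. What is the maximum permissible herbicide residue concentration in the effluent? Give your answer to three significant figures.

246 µg/L

At the limit, (Qr·Cr + Qe·Cₑ)/(Qr + Qe) = 11:
Cₑ = (46050·11 − 44000·0.04900) / 2050 = 246.0 µg/L.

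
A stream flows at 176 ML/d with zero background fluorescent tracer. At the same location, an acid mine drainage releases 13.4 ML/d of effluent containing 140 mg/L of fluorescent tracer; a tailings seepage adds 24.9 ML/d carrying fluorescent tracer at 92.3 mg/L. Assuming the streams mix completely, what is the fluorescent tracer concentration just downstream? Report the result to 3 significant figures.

Flow-weighted average: C = (176.0·0 + 13.40·140.0 + 24.90·92.30) / 214.3 = 4174/214.3 = 19.48 mg/L.

19.5 mg/L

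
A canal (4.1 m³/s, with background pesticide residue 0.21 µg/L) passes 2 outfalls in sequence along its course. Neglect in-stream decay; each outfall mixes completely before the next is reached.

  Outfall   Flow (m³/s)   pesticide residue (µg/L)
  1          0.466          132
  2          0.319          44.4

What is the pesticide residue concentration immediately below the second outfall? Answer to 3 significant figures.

15.7 µg/L

After outfall 1: Q = 4.100 + 0.4660 = 4.566 m³/s; C = (4.100·0.2100 + 0.4660·132.0)/4.566 = 13.66 µg/L.
After outfall 2: Q = 4.566 + 0.3190 = 4.885 m³/s; C = (4.566·13.66 + 0.3190·44.40)/4.885 = 15.67 µg/L.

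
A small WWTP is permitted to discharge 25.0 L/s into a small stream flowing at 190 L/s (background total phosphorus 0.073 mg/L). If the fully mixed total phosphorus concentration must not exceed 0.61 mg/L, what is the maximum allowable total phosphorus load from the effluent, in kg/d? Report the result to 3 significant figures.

Mass balance at the limit: 190.0·0.07300 + 25.00·Cₑ = 215.0·0.61 → Cₑ = 4.691 mg/L.
25.00 L/s = 0.02500 m³/s. Load = 0.02500 m³/s × 4.691 g/m³ × 86 400 s/d = 10.13 kg/d.

10.1 kg/d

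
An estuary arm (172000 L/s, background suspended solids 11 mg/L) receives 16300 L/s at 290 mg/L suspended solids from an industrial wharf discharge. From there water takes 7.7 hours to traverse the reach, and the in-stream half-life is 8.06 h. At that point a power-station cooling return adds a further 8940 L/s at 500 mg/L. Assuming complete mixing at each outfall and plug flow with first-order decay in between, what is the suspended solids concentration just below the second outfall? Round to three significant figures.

Mixed concentration C = ΣQC/ΣQ = (172000·11.00 + 16300·290.0) / 188300 = 6619000/188300 = 35.15 mg/L; combined flow 188300 L/s.
Half-life 8.06 h → k = ln 2 / 8.06 = 0.08600 h⁻¹ = 2.064 d⁻¹.
Applying C = C₀e^(−kt): 35.15 × 0.5157 = 18.13 mg/L.
At the second outfall, C = (188300·18.13 + 8940·500.0) / (188300 + 8940) = 39.97 mg/L.

40.0 mg/L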